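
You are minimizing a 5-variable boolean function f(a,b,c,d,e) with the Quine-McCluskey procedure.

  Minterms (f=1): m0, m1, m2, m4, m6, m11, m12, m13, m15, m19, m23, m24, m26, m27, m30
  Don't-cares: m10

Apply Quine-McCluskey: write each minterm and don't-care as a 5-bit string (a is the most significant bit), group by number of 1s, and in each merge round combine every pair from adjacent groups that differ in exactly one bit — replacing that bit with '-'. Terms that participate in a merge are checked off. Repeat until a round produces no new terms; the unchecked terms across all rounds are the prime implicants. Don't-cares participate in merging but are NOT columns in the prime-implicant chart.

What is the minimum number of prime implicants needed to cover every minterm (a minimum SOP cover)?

size-2^0 implicants → 00000(✓)  00001(✓)  00010(✓)  00100(✓)  00110(✓)  01010(✓)  01011(✓)  01100(✓)  01101(✓)  01111(✓)  10011(✓)  10111(✓)  11000(✓)  11010(✓)  11011(✓)  11110(✓)
size-2^1 implicants → -1010(✓)  -1011(✓)  0-010  0-100  00-00(✓)  00-10(✓)  000-0(✓)  0000-  001-0(✓)  01-11  0101-(✓)  011-1  0110-  1-011  10-11  11-10  110-0  1101-(✓)
size-2^2 implicants → -101-  00--0
Unchecked terms (primes): -101-, 0-010, 0-100, 00--0, 0000-, 01-11, 011-1, 0110-, 1-011, 10-11, 11-10, 110-0
Minterm coverage:
  m0 ⊆ 00--0,0000-
  m1 ⊆ 0000- [E]
  m2 ⊆ 0-010,00--0
  m4 ⊆ 0-100,00--0
  m6 ⊆ 00--0 [E]
  m11 ⊆ -101-,01-11
  m12 ⊆ 0-100,0110-
  m13 ⊆ 011-1,0110-
  m15 ⊆ 01-11,011-1
  m19 ⊆ 1-011,10-11
  m23 ⊆ 10-11 [E]
  m24 ⊆ 110-0 [E]
  m26 ⊆ -101-,11-10,110-0
  m27 ⊆ -101-,1-011
  m30 ⊆ 11-10 [E]
E = {00--0, 0000-, 10-11, 11-10, 110-0}
Petrick residual → -101-, 0-100, 011-1
Cover = bc'd + a'cd'e' + a'b'e' + a'b'c'd' + a'bce + ab'de + abde' + abc'e'  |cover|=8

8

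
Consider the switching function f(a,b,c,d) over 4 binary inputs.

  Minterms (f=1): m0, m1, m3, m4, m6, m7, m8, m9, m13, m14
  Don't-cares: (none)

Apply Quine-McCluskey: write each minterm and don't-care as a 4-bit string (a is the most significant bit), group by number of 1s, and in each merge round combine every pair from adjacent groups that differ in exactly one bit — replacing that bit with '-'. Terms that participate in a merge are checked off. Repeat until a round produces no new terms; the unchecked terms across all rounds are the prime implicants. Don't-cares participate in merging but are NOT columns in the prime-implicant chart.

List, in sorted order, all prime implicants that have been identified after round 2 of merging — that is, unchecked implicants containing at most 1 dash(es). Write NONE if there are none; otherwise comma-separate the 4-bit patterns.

Round 0: 0000✓ 0001✓ 0011✓ 0100✓ 0110✓ 0111✓ 1000✓ 1001✓ 1101✓ 1110✓
Round 1: -000✓ -001✓ -110 0-00 0-11 00-1 000-✓ 01-0 011- 1-01 100-✓
Round 2: -00-
PIs = {-00-, -110, 0-00, 0-11, 00-1, 01-0, 011-, 1-01}

-110, 0-00, 0-11, 00-1, 01-0, 011-, 1-01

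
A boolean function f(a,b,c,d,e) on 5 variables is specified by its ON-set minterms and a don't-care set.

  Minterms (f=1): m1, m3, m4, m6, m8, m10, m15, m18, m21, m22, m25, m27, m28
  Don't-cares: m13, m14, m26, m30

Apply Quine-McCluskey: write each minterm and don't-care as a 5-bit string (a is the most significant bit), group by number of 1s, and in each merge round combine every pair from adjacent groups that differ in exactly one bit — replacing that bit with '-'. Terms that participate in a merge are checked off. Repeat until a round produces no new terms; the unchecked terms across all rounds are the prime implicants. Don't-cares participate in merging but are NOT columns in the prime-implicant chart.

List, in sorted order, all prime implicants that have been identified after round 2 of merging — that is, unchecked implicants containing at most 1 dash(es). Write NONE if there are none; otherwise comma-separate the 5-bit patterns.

[col 0] 00001*, 00011*, 00100*, 00110*, 01000*, 01010*, 01101*, 01110*, 01111*, 10010*, 10101, 10110*, 11001*, 11010*, 11011*, 11100*, 11110*
[col 1] -0110*, -1010*, -1110*, 0-110*, 000-1, 001-0, 01-10*, 010-0, 011-1, 0111-, 1-010*, 1-110*, 10-10*, 11-10*, 110-1, 1101-, 111-0
[col 2] --110, -1-10, 1--10
Prime implicants: --110, -1-10, 000-1, 001-0, 010-0, 011-1, 0111-, 1--10, 10101, 110-1, 1101-, 111-0

000-1, 001-0, 010-0, 011-1, 0111-, 10101, 110-1, 1101-, 111-0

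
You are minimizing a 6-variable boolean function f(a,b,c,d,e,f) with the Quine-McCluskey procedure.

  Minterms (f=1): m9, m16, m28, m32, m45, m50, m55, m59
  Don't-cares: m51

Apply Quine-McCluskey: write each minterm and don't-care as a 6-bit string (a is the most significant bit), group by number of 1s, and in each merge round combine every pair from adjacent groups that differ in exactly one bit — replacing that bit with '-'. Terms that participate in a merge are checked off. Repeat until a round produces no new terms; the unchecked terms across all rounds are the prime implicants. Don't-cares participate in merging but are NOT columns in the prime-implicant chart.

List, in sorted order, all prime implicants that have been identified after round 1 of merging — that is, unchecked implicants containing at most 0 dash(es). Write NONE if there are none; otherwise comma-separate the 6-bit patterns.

001001, 010000, 011100, 100000, 101101

[col 0] 001001, 010000, 011100, 100000, 101101, 110010*, 110011*, 110111*, 111011*
[col 1] 11-011, 110-11, 11001-
Prime implicants: 001001, 010000, 011100, 100000, 101101, 11-011, 110-11, 11001-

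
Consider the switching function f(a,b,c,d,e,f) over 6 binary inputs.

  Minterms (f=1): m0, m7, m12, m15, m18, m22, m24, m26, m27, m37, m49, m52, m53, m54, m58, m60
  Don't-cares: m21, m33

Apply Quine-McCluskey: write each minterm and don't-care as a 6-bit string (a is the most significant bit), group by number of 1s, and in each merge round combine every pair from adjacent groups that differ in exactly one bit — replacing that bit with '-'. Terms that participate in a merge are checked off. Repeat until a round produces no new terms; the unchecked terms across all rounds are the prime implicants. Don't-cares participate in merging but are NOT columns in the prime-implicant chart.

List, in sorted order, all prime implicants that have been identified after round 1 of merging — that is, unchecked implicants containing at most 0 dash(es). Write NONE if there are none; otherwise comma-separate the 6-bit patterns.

000000, 001100

size-2^0 implicants → 000000  000111(✓)  001100  001111(✓)  010010(✓)  010101(✓)  010110(✓)  011000(✓)  011010(✓)  011011(✓)  100001(✓)  100101(✓)  110001(✓)  110100(✓)  110101(✓)  110110(✓)  111010(✓)  111100(✓)
size-2^1 implicants → -10101  -10110  -11010  00-111  01-010  010-10  0110-0  01101-  1-0001(✓)  1-0101(✓)  100-01(✓)  11-100  110-01(✓)  1101-0  11010-
size-2^2 implicants → 1-0-01
Unchecked terms (primes): -10101, -10110, -11010, 00-111, 000000, 001100, 01-010, 010-10, 0110-0, 01101-, 1-0-01, 11-100, 1101-0, 11010-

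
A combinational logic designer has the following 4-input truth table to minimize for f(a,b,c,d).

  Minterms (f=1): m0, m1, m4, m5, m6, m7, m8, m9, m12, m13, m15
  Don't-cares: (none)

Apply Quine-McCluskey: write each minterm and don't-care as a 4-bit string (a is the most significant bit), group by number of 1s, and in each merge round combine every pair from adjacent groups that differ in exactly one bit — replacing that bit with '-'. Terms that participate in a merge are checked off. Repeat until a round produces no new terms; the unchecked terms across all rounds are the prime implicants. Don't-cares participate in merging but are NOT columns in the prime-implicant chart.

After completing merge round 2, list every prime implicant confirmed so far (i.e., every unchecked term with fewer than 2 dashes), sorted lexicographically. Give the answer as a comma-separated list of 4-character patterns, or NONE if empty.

[col 0] 0000*, 0001*, 0100*, 0101*, 0110*, 0111*, 1000*, 1001*, 1100*, 1101*, 1111*
[col 1] -000*, -001*, -100*, -101*, -111*, 0-00*, 0-01*, 000-*, 01-0*, 01-1*, 010-*, 011-*, 1-00*, 1-01*, 100-*, 11-1*, 110-*
[col 2] --00*, --01*, -00-*, -1-1, -10-*, 0-0-*, 01--, 1-0-*
[col 3] --0-
Prime implicants: --0-, -1-1, 01--

NONE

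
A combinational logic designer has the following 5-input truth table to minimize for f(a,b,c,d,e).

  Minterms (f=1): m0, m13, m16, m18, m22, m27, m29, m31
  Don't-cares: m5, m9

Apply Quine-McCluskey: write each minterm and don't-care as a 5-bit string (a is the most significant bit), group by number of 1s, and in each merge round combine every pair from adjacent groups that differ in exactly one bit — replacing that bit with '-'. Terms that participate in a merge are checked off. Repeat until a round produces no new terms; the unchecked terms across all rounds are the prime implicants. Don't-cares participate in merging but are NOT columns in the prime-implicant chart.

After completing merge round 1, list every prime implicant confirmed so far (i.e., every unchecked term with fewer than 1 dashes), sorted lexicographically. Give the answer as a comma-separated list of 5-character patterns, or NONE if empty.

size-2^0 implicants → 00000(✓)  00101(✓)  01001(✓)  01101(✓)  10000(✓)  10010(✓)  10110(✓)  11011(✓)  11101(✓)  11111(✓)
size-2^1 implicants → -0000  -1101  0-101  01-01  10-10  100-0  11-11  111-1
Unchecked terms (primes): -0000, -1101, 0-101, 01-01, 10-10, 100-0, 11-11, 111-1

NONE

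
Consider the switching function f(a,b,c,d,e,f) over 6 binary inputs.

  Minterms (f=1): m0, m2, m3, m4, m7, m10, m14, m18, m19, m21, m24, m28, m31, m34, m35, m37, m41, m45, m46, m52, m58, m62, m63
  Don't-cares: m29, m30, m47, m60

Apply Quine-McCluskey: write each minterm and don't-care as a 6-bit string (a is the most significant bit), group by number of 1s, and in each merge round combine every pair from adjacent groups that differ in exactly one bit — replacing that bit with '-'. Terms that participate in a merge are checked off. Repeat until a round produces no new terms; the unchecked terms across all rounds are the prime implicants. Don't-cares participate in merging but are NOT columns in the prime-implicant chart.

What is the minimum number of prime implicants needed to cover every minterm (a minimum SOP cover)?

size-2^0 implicants → 000000(✓)  000010(✓)  000011(✓)  000100(✓)  000111(✓)  001010(✓)  001110(✓)  010010(✓)  010011(✓)  010101(✓)  011000(✓)  011100(✓)  011101(✓)  011110(✓)  011111(✓)  100010(✓)  100011(✓)  100101(✓)  101001(✓)  101101(✓)  101110(✓)  101111(✓)  110100(✓)  111010(✓)  111100(✓)  111110(✓)  111111(✓)
size-2^1 implicants → -00010(✓)  -00011(✓)  -01110(✓)  -11100(✓)  -11110(✓)  -11111(✓)  0-0010(✓)  0-0011(✓)  0-1110(✓)  00-010  000-00  000-11  0000-0  00001-(✓)  001-10  01-101  01001-(✓)  011-00  0111-0(✓)  0111-1(✓)  01110-(✓)  01111-(✓)  1-1110(✓)  1-1111(✓)  10-101  10001-(✓)  101-01  1011-1  10111-(✓)  11-100  111-10  1111-0(✓)  11111-(✓)
size-2^2 implicants → --1110  -0001-  -111-0  -1111-  0-001-  0111--  1-111-
Unchecked terms (primes): --1110, -0001-, -111-0, -1111-, 0-001-, 00-010, 000-00, 000-11, 0000-0, 001-10, 01-101, 011-00, 0111--, 1-111-, 10-101, 101-01, 1011-1, 11-100, 111-10
Minterm coverage:
  m0 ⊆ 000-00,0000-0
  m2 ⊆ -0001-,0-001-,00-010,0000-0
  m3 ⊆ -0001-,0-001-,000-11
  m4 ⊆ 000-00 [E]
  m7 ⊆ 000-11 [E]
  m10 ⊆ 00-010,001-10
  m14 ⊆ --1110,001-10
  m18 ⊆ 0-001- [E]
  m19 ⊆ 0-001- [E]
  m21 ⊆ 01-101 [E]
  m24 ⊆ 011-00 [E]
  m28 ⊆ -111-0,011-00,0111--
  m31 ⊆ -1111-,0111--
  m34 ⊆ -0001- [E]
  m35 ⊆ -0001- [E]
  m37 ⊆ 10-101 [E]
  m41 ⊆ 101-01 [E]
  m45 ⊆ 10-101,101-01,1011-1
  m46 ⊆ --1110,1-111-
  m52 ⊆ 11-100 [E]
  m58 ⊆ 111-10 [E]
  m62 ⊆ --1110,-111-0,-1111-,1-111-,111-10
  m63 ⊆ -1111-,1-111-
E = {-0001-, 0-001-, 000-00, 000-11, 01-101, 011-00, 10-101, 101-01, 11-100, 111-10}
Petrick residual → --1110, -1111-, 00-010
Cover = cdef' + b'c'd'e + bcde + a'c'd'e + a'b'd'ef' + a'b'c'e'f' + a'b'c'ef + a'bde'f + a'bce'f' + ab'de'f + ab'ce'f + abde'f' + abcef'  |cover|=13

13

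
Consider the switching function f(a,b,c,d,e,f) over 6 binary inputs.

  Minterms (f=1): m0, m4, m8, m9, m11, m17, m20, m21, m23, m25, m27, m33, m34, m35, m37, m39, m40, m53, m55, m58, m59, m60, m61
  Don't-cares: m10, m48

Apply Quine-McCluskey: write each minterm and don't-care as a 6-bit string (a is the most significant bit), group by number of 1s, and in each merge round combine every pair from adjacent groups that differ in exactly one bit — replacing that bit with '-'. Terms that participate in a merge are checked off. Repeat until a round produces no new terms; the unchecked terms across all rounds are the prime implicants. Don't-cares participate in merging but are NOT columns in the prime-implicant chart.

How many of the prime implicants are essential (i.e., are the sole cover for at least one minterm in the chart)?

size-2^0 implicants → 000000(✓)  000100(✓)  001000(✓)  001001(✓)  001010(✓)  001011(✓)  010001(✓)  010100(✓)  010101(✓)  010111(✓)  011001(✓)  011011(✓)  100001(✓)  100010(✓)  100011(✓)  100101(✓)  100111(✓)  101000(✓)  110000  110101(✓)  110111(✓)  111010(✓)  111011(✓)  111100(✓)  111101(✓)
size-2^1 implicants → -01000  -10101(✓)  -10111(✓)  -11011  0-0100  0-1001(✓)  0-1011(✓)  00-000  000-00  0010-0(✓)  0010-1(✓)  00100-(✓)  00101-(✓)  01-001  010-01  0101-1(✓)  01010-  0110-1(✓)  1-0101(✓)  1-0111(✓)  100-01(✓)  100-11(✓)  1000-1(✓)  10001-  1001-1(✓)  11-101  1101-1(✓)  11101-  11110-
size-2^2 implicants → -101-1  0-10-1  0010--  1-01-1  100--1
Unchecked terms (primes): -01000, -101-1, -11011, 0-0100, 0-10-1, 00-000, 000-00, 0010--, 01-001, 010-01, 01010-, 1-01-1, 100--1, 10001-, 11-101, 110000, 11101-, 11110-
Minterm coverage:
  m0 ⊆ 00-000,000-00
  m4 ⊆ 0-0100,000-00
  m8 ⊆ -01000,00-000,0010--
  m9 ⊆ 0-10-1,0010--
  m11 ⊆ 0-10-1,0010--
  m17 ⊆ 01-001,010-01
  m20 ⊆ 0-0100,01010-
  m21 ⊆ -101-1,010-01,01010-
  m23 ⊆ -101-1 [E]
  m25 ⊆ 0-10-1,01-001
  m27 ⊆ -11011,0-10-1
  m33 ⊆ 100--1 [E]
  m34 ⊆ 10001- [E]
  m35 ⊆ 100--1,10001-
  m37 ⊆ 1-01-1,100--1
  m39 ⊆ 1-01-1,100--1
  m40 ⊆ -01000 [E]
  m53 ⊆ -101-1,1-01-1,11-101
  m55 ⊆ -101-1,1-01-1
  m58 ⊆ 11101- [E]
  m59 ⊆ -11011,11101-
  m60 ⊆ 11110- [E]
  m61 ⊆ 11-101,11110-
E = {-01000, -101-1, 100--1, 10001-, 11101-, 11110-}

6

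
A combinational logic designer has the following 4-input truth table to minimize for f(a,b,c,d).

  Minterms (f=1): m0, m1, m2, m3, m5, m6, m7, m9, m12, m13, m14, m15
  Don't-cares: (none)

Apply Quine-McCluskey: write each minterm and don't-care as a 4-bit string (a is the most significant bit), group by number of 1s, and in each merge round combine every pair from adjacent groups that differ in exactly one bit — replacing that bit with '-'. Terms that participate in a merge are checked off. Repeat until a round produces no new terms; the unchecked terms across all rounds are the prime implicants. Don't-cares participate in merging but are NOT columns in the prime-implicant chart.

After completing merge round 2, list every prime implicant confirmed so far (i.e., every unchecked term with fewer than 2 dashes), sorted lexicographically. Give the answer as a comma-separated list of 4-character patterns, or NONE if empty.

size-2^0 implicants → 0000(✓)  0001(✓)  0010(✓)  0011(✓)  0101(✓)  0110(✓)  0111(✓)  1001(✓)  1100(✓)  1101(✓)  1110(✓)  1111(✓)
size-2^1 implicants → -001(✓)  -101(✓)  -110(✓)  -111(✓)  0-01(✓)  0-10(✓)  0-11(✓)  00-0(✓)  00-1(✓)  000-(✓)  001-(✓)  01-1(✓)  011-(✓)  1-01(✓)  11-0(✓)  11-1(✓)  110-(✓)  111-(✓)
size-2^2 implicants → --01  -1-1  -11-  0--1  0-1-  00--  11--
Unchecked terms (primes): --01, -1-1, -11-, 0--1, 0-1-, 00--, 11--

NONE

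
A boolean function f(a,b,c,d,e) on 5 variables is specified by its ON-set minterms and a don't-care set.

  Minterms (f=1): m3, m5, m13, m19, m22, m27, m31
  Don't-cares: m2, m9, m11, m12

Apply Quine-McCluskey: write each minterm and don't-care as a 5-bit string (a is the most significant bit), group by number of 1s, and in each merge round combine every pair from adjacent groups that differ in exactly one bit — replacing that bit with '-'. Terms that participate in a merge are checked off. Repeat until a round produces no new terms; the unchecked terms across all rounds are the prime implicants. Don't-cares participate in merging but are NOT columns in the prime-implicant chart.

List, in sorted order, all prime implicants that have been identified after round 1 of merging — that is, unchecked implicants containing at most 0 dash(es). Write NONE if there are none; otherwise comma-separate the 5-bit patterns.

10110

Round 0: 00010✓ 00011✓ 00101✓ 01001✓ 01011✓ 01100✓ 01101✓ 10011✓ 10110 11011✓ 11111✓
Round 1: -0011✓ -1011✓ 0-011✓ 0-101 0001- 01-01 010-1 0110- 1-011✓ 11-11
Round 2: --011
PIs = {--011, 0-101, 0001-, 01-01, 010-1, 0110-, 10110, 11-11}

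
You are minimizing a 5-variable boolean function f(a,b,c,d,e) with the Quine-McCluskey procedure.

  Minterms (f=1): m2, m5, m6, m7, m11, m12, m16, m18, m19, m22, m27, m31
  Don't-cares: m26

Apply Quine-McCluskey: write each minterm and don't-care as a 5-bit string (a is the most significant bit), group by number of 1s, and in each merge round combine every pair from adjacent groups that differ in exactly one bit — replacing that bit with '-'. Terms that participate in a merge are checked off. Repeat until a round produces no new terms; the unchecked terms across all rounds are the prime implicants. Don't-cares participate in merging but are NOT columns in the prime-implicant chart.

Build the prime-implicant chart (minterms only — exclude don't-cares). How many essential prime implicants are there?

7

[col 0] 00010*, 00101*, 00110*, 00111*, 01011*, 01100, 10000*, 10010*, 10011*, 10110*, 11010*, 11011*, 11111*
[col 1] -0010*, -0110*, -1011, 00-10*, 001-1, 0011-, 1-010*, 1-011*, 10-10*, 100-0, 1001-*, 11-11, 1101-*
[col 2] -0-10, 1-01-
Prime implicants: -0-10, -1011, 001-1, 0011-, 01100, 1-01-, 100-0, 11-11
PI chart (minterm → PIs covering it):
  2 | -0-10  (sole → essential)
  5 | 001-1  (sole → essential)
  6 | -0-10,0011-
  7 | 001-1,0011-
  11 | -1011  (sole → essential)
  12 | 01100  (sole → essential)
  16 | 100-0  (sole → essential)
  18 | -0-10,1-01-,100-0
  19 | 1-01-  (sole → essential)
  22 | -0-10  (sole → essential)
  27 | -1011,1-01-,11-11
  31 | 11-11  (sole → essential)
Essential prime implicants: -0-10, -1011, 001-1, 01100, 1-01-, 100-0, 11-11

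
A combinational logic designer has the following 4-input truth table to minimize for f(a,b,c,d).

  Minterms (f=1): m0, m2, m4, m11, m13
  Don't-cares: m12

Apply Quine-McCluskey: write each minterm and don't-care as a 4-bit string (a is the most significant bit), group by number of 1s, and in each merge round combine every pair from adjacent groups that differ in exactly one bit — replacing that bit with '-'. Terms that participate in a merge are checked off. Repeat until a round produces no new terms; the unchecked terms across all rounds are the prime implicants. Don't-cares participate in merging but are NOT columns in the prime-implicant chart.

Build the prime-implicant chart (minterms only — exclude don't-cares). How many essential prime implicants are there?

3

[col 0] 0000*, 0010*, 0100*, 1011, 1100*, 1101*
[col 1] -100, 0-00, 00-0, 110-
Prime implicants: -100, 0-00, 00-0, 1011, 110-
PI chart (minterm → PIs covering it):
  0 | 0-00,00-0
  2 | 00-0  (sole → essential)
  4 | -100,0-00
  11 | 1011  (sole → essential)
  13 | 110-  (sole → essential)
Essential prime implicants: 00-0, 1011, 110-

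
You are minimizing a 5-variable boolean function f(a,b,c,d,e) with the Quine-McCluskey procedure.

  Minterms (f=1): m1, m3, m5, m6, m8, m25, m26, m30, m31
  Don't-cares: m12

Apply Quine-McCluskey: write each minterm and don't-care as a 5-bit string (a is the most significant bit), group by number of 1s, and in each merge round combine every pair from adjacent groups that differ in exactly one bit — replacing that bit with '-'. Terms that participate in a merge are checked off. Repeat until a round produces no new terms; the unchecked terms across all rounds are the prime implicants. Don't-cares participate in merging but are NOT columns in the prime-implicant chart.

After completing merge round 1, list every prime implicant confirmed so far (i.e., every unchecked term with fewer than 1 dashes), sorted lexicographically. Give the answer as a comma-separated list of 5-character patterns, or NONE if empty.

size-2^0 implicants → 00001(✓)  00011(✓)  00101(✓)  00110  01000(✓)  01100(✓)  11001  11010(✓)  11110(✓)  11111(✓)
size-2^1 implicants → 00-01  000-1  01-00  11-10  1111-
Unchecked terms (primes): 00-01, 000-1, 00110, 01-00, 11-10, 11001, 1111-

00110, 11001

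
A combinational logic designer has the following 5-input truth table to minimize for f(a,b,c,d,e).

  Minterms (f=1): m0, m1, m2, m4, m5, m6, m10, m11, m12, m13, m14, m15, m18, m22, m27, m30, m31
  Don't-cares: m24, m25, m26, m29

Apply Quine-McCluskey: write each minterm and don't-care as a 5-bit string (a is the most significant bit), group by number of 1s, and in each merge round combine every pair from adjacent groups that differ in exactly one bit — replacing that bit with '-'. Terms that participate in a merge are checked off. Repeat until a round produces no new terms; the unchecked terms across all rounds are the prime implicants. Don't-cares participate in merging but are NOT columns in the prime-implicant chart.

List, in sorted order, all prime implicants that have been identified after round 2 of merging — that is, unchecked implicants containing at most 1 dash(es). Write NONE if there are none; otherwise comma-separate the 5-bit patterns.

size-2^0 implicants → 00000(✓)  00001(✓)  00010(✓)  00100(✓)  00101(✓)  00110(✓)  01010(✓)  01011(✓)  01100(✓)  01101(✓)  01110(✓)  01111(✓)  10010(✓)  10110(✓)  11000(✓)  11001(✓)  11010(✓)  11011(✓)  11101(✓)  11110(✓)  11111(✓)
size-2^1 implicants → -0010(✓)  -0110(✓)  -1010(✓)  -1011(✓)  -1101(✓)  -1110(✓)  -1111(✓)  0-010(✓)  0-100(✓)  0-101(✓)  0-110(✓)  00-00(✓)  00-01(✓)  00-10(✓)  000-0(✓)  0000-(✓)  001-0(✓)  0010-(✓)  01-10(✓)  01-11(✓)  0101-(✓)  011-0(✓)  011-1(✓)  0110-(✓)  0111-(✓)  1-010(✓)  1-110(✓)  10-10(✓)  11-01(✓)  11-10(✓)  11-11(✓)  110-0(✓)  110-1(✓)  1100-(✓)  1101-(✓)  111-1(✓)  1111-(✓)
size-2^2 implicants → --010(✓)  --110(✓)  -0-10(✓)  -1-10(✓)  -1-11(✓)  -101-(✓)  -11-1  -111-(✓)  0--10(✓)  0-1-0  0-10-  00--0  00-0-  01-1-(✓)  011--  1--10(✓)  11--1  11-1-(✓)  110--
size-2^3 implicants → ---10  -1-1-
Unchecked terms (primes): ---10, -1-1-, -11-1, 0-1-0, 0-10-, 00--0, 00-0-, 011--, 11--1, 110--

NONE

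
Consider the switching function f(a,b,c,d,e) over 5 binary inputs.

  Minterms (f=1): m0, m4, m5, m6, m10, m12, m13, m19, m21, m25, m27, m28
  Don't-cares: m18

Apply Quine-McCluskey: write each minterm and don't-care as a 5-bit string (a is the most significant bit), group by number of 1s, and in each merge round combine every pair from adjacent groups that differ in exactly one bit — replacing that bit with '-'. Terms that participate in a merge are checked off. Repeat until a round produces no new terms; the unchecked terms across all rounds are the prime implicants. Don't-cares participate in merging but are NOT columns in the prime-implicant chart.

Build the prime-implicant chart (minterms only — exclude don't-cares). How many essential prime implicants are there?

7

Round 0: 00000✓ 00100✓ 00101✓ 00110✓ 01010 01100✓ 01101✓ 10010✓ 10011✓ 10101✓ 11001✓ 11011✓ 11100✓
Round 1: -0101 -1100 0-100✓ 0-101✓ 00-00 001-0 0010-✓ 0110-✓ 1-011 1001- 110-1
Round 2: 0-10-
PIs = {-0101, -1100, 0-10-, 00-00, 001-0, 01010, 1-011, 1001-, 110-1}
Coverage chart:
  m0: 00-00 ←essential
  m4: 0-10-,00-00,001-0
  m5: -0101,0-10-
  m6: 001-0 ←essential
  m10: 01010 ←essential
  m12: -1100,0-10-
  m13: 0-10- ←essential
  m19: 1-011,1001-
  m21: -0101 ←essential
  m25: 110-1 ←essential
  m27: 1-011,110-1
  m28: -1100 ←essential
Essential: -0101, -1100, 0-10-, 00-00, 001-0, 01010, 110-1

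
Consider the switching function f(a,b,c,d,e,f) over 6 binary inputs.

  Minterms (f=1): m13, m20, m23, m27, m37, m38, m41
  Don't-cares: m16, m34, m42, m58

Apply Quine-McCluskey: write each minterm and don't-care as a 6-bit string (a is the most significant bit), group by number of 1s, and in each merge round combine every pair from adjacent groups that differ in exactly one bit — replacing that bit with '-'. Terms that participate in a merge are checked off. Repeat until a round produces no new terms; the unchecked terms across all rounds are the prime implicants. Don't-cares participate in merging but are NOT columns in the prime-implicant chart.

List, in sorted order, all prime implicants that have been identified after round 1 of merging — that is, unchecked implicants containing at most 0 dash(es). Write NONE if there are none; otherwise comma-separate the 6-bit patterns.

001101, 010111, 011011, 100101, 101001

Round 0: 001101 010000✓ 010100✓ 010111 011011 100010✓ 100101 100110✓ 101001 101010✓ 111010✓
Round 1: 010-00 1-1010 10-010 100-10
PIs = {001101, 010-00, 010111, 011011, 1-1010, 10-010, 100-10, 100101, 101001}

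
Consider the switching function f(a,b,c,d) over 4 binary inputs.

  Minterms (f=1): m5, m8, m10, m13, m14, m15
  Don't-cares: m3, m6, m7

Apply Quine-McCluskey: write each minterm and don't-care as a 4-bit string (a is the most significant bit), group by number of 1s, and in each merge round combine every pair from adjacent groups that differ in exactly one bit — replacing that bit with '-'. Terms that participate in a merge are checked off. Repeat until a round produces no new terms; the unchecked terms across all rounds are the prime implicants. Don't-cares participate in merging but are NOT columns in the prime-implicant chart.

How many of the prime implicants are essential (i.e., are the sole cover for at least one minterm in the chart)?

[col 0] 0011*, 0101*, 0110*, 0111*, 1000*, 1010*, 1101*, 1110*, 1111*
[col 1] -101*, -110*, -111*, 0-11, 01-1*, 011-*, 1-10, 10-0, 11-1*, 111-*
[col 2] -1-1, -11-
Prime implicants: -1-1, -11-, 0-11, 1-10, 10-0
PI chart (minterm → PIs covering it):
  5 | -1-1  (sole → essential)
  8 | 10-0  (sole → essential)
  10 | 1-10,10-0
  13 | -1-1  (sole → essential)
  14 | -11-,1-10
  15 | -1-1,-11-
Essential prime implicants: -1-1, 10-0

2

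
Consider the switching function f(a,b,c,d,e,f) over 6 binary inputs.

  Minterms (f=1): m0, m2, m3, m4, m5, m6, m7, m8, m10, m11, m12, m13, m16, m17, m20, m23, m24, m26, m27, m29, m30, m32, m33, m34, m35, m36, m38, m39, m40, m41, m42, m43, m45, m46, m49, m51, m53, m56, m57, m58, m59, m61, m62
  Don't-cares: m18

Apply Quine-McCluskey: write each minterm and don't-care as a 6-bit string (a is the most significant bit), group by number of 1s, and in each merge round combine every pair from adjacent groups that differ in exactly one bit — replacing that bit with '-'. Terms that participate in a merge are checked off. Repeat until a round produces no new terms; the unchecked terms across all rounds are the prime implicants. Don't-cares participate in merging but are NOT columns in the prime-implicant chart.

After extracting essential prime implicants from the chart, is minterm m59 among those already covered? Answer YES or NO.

Round 0: 000000✓ 000010✓ 000011✓ 000100✓ 000101✓ 000110✓ 000111✓ 001000✓ 001010✓ 001011✓ 001100✓ 001101✓ 010000✓ 010001✓ 010010✓ 010100✓ 010111✓ 011000✓ 011010✓ 011011✓ 011101✓ 011110✓ 100000✓ 100001✓ 100010✓ 100011✓ 100100✓ 100110✓ 100111✓ 101000✓ 101001✓ 101010✓ 101011✓ 101101✓ 101110✓ 110001✓ 110011✓ 110101✓ 111000✓ 111001✓ 111010✓ 111011✓ 111101✓ 111110✓
Round 1: -00000✓ -00010✓ -00011✓ -00100✓ -00110✓ -00111✓ -01000✓ -01010✓ -01011✓ -01101✓ -10001 -11000✓ -11010✓ -11011✓ -11101✓ -11110✓ 0-0000✓ 0-0010✓ 0-0100✓ 0-0111 0-1000✓ 0-1010✓ 0-1011✓ 0-1101✓ 00-000✓ 00-010✓ 00-011✓ 00-100✓ 00-101✓ 000-00✓ 000-10✓ 000-11✓ 0000-0✓ 00001-✓ 0001-0✓ 0001-1✓ 00010-✓ 00011-✓ 001-00✓ 0010-0✓ 00101-✓ 00110-✓ 01-000✓ 01-010✓ 010-00✓ 0100-0✓ 01000- 011-10✓ 0110-0✓ 01101-✓ 1-0001✓ 1-0011✓ 1-1000✓ 1-1001✓ 1-1010✓ 1-1011✓ 1-1101✓ 1-1110✓ 10-000✓ 10-001✓ 10-010✓ 10-011✓ 10-110✓ 100-00✓ 100-10✓ 100-11✓ 1000-0✓ 1000-1✓ 10000-✓ 10001-✓ 1001-0✓ 10011-✓ 101-01✓ 101-10✓ 1010-0✓ 1010-1✓ 10100-✓ 10101-✓ 11-001✓ 11-011✓ 11-101✓ 110-01✓ 1100-1✓ 111-01✓ 111-10✓ 1110-0✓ 1110-1✓ 11100-✓ 11101-✓
Round 2: --1000✓ --1010✓ --1011✓ --1101 -0-000✓ -0-010✓ -0-011✓ -00-00✓ -00-10✓ -00-11✓ -000-0✓ -0001-✓ -001-0✓ -0011-✓ -010-0✓ -0101-✓ -11-10 -110-0✓ -1101-✓ 0--000✓ 0--010✓ 0-0-00 0-00-0✓ 0-10-0✓ 0-101-✓ 00--00 00-0-0✓ 00-01-✓ 00-10- 000--0✓ 000-1-✓ 0001-- 01-0-0✓ 1--001✓ 1--011✓ 1-00-1✓ 1-1-01 1-1-10 1-10-0✓ 1-10-1✓ 1-100-✓ 1-101-✓ 10--10 10-0-0✓ 10-0-1✓ 10-00-✓ 10-01-✓ 100--0✓ 100-1-✓ 1000--✓ 1010--✓ 11--01 11-0-1✓ 1110--✓
Round 3: --10-0 --101- -0-0-0 -0-01- -00--0 -00-1- 0--0-0 1--0-1 1-10-- 10-0--
PIs = {--10-0, --101-, --1101, -0-0-0, -0-01-, -00--0, -00-1-, -10001, -11-10, 0--0-0, 0-0-00, 0-0111, 00--00, 00-10-, 0001--, 01000-, 1--0-1, 1-1-01, 1-1-10, 1-10--, 10--10, 10-0--, 11--01}
Coverage chart:
  m0: -0-0-0,-00--0,0--0-0,0-0-00,00--00
  m2: -0-0-0,-0-01-,-00--0,-00-1-,0--0-0
  m3: -0-01-,-00-1-
  m4: -00--0,0-0-00,00--00,00-10-,0001--
  m5: 00-10-,0001--
  m6: -00--0,-00-1-,0001--
  m7: -00-1-,0-0111,0001--
  m8: --10-0,-0-0-0,0--0-0,00--00
  m10: --10-0,--101-,-0-0-0,-0-01-,0--0-0
  m11: --101-,-0-01-
  m12: 00--00,00-10-
  m13: --1101,00-10-
  m16: 0--0-0,0-0-00,01000-
  m17: -10001,01000-
  m20: 0-0-00 ←essential
  m23: 0-0111 ←essential
  m24: --10-0,0--0-0
  m26: --10-0,--101-,-11-10,0--0-0
  m27: --101- ←essential
  m29: --1101 ←essential
  m30: -11-10 ←essential
  m32: -0-0-0,-00--0,10-0--
  m33: 1--0-1,10-0--
  m34: -0-0-0,-0-01-,-00--0,-00-1-,10--10,10-0--
  m35: -0-01-,-00-1-,1--0-1,10-0--
  m36: -00--0 ←essential
  m38: -00--0,-00-1-,10--10
  m39: -00-1- ←essential
  m40: --10-0,-0-0-0,1-10--,10-0--
  m41: 1--0-1,1-1-01,1-10--,10-0--
  m42: --10-0,--101-,-0-0-0,-0-01-,1-1-10,1-10--,10--10,10-0--
  m43: --101-,-0-01-,1--0-1,1-10--,10-0--
  m45: --1101,1-1-01
  m46: 1-1-10,10--10
  m49: -10001,1--0-1,11--01
  m51: 1--0-1 ←essential
  m53: 11--01 ←essential
  m56: --10-0,1-10--
  m57: 1--0-1,1-1-01,1-10--,11--01
  m58: --10-0,--101-,-11-10,1-1-10,1-10--
  m59: --101-,1--0-1,1-10--
  m61: --1101,1-1-01,11--01
  m62: -11-10,1-1-10
Essential: --101-, --1101, -00--0, -00-1-, -11-10, 0-0-00, 0-0111, 1--0-1, 11--01

YES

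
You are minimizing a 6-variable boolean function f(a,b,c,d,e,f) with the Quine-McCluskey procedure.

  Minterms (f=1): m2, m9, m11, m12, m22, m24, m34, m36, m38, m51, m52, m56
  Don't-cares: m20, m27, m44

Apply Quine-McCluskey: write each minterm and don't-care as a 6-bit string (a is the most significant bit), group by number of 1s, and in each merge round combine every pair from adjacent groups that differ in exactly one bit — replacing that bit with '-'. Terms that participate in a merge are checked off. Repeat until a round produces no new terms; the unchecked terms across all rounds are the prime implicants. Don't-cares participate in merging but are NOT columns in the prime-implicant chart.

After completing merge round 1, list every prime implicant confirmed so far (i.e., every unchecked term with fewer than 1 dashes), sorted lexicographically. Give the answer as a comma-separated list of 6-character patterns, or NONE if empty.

[col 0] 000010*, 001001*, 001011*, 001100*, 010100*, 010110*, 011000*, 011011*, 100010*, 100100*, 100110*, 101100*, 110011, 110100*, 111000*
[col 1] -00010, -01100, -10100, -11000, 0-1011, 0010-1, 0101-0, 1-0100, 10-100, 100-10, 1001-0
Prime implicants: -00010, -01100, -10100, -11000, 0-1011, 0010-1, 0101-0, 1-0100, 10-100, 100-10, 1001-0, 110011

110011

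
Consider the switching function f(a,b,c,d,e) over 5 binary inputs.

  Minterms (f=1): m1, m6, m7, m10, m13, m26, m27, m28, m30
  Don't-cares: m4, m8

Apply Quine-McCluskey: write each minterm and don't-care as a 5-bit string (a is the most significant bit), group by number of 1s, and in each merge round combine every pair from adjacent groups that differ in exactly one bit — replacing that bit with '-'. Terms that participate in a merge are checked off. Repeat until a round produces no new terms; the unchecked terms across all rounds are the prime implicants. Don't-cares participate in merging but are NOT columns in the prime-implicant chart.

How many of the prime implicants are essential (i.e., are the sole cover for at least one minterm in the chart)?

size-2^0 implicants → 00001  00100(✓)  00110(✓)  00111(✓)  01000(✓)  01010(✓)  01101  11010(✓)  11011(✓)  11100(✓)  11110(✓)
size-2^1 implicants → -1010  001-0  0011-  010-0  11-10  1101-  111-0
Unchecked terms (primes): -1010, 00001, 001-0, 0011-, 010-0, 01101, 11-10, 1101-, 111-0
Minterm coverage:
  m1 ⊆ 00001 [E]
  m6 ⊆ 001-0,0011-
  m7 ⊆ 0011- [E]
  m10 ⊆ -1010,010-0
  m13 ⊆ 01101 [E]
  m26 ⊆ -1010,11-10,1101-
  m27 ⊆ 1101- [E]
  m28 ⊆ 111-0 [E]
  m30 ⊆ 11-10,111-0
E = {00001, 0011-, 01101, 1101-, 111-0}

5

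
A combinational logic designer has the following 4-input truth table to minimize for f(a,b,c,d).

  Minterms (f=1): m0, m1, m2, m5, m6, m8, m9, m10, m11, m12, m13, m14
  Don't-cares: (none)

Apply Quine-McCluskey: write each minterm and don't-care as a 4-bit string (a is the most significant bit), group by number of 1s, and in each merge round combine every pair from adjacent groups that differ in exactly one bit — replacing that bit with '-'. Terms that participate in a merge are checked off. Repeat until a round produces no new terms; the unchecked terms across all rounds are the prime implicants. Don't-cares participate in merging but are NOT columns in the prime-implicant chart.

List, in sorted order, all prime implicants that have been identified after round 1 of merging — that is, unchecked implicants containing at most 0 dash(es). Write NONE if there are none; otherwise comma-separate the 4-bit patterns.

size-2^0 implicants → 0000(✓)  0001(✓)  0010(✓)  0101(✓)  0110(✓)  1000(✓)  1001(✓)  1010(✓)  1011(✓)  1100(✓)  1101(✓)  1110(✓)
size-2^1 implicants → -000(✓)  -001(✓)  -010(✓)  -101(✓)  -110(✓)  0-01(✓)  0-10(✓)  00-0(✓)  000-(✓)  1-00(✓)  1-01(✓)  1-10(✓)  10-0(✓)  10-1(✓)  100-(✓)  101-(✓)  11-0(✓)  110-(✓)
size-2^2 implicants → --01  --10  -0-0  -00-  1--0  1-0-  10--
Unchecked terms (primes): --01, --10, -0-0, -00-, 1--0, 1-0-, 10--

NONE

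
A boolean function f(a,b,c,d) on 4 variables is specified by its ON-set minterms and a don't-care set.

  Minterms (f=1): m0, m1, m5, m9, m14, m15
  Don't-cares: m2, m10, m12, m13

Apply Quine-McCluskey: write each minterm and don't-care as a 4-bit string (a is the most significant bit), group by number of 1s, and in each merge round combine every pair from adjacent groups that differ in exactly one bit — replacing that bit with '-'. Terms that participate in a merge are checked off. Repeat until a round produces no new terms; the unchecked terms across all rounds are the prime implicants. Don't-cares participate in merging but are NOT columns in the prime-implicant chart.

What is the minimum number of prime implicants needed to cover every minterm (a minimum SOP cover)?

size-2^0 implicants → 0000(✓)  0001(✓)  0010(✓)  0101(✓)  1001(✓)  1010(✓)  1100(✓)  1101(✓)  1110(✓)  1111(✓)
size-2^1 implicants → -001(✓)  -010  -101(✓)  0-01(✓)  00-0  000-  1-01(✓)  1-10  11-0(✓)  11-1(✓)  110-(✓)  111-(✓)
size-2^2 implicants → --01  11--
Unchecked terms (primes): --01, -010, 00-0, 000-, 1-10, 11--
Minterm coverage:
  m0 ⊆ 00-0,000-
  m1 ⊆ --01,000-
  m5 ⊆ --01 [E]
  m9 ⊆ --01 [E]
  m14 ⊆ 1-10,11--
  m15 ⊆ 11-- [E]
E = {--01, 11--}
Petrick residual → 00-0
Cover = c'd + a'b'd' + ab  |cover|=3

3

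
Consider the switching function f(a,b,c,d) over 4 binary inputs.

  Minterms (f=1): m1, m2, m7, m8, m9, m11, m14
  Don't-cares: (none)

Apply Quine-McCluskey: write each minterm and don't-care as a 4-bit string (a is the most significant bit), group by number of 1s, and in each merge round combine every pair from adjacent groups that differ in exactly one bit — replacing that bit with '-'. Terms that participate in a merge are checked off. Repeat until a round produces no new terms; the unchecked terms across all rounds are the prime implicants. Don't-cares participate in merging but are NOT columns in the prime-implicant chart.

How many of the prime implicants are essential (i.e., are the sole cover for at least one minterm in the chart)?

6

[col 0] 0001*, 0010, 0111, 1000*, 1001*, 1011*, 1110
[col 1] -001, 10-1, 100-
Prime implicants: -001, 0010, 0111, 10-1, 100-, 1110
PI chart (minterm → PIs covering it):
  1 | -001  (sole → essential)
  2 | 0010  (sole → essential)
  7 | 0111  (sole → essential)
  8 | 100-  (sole → essential)
  9 | -001,10-1,100-
  11 | 10-1  (sole → essential)
  14 | 1110  (sole → essential)
Essential prime implicants: -001, 0010, 0111, 10-1, 100-, 1110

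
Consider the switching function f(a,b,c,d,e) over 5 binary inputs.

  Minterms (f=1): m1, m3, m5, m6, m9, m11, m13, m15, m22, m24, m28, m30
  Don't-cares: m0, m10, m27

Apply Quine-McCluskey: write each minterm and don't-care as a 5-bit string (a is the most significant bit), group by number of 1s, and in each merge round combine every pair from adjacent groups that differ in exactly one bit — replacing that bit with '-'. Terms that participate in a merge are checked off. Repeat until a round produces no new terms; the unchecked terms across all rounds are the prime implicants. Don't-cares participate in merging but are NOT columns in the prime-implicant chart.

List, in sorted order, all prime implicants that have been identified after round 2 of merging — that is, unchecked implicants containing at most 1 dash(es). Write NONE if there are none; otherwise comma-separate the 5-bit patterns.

size-2^0 implicants → 00000(✓)  00001(✓)  00011(✓)  00101(✓)  00110(✓)  01001(✓)  01010(✓)  01011(✓)  01101(✓)  01111(✓)  10110(✓)  11000(✓)  11011(✓)  11100(✓)  11110(✓)
size-2^1 implicants → -0110  -1011  0-001(✓)  0-011(✓)  0-101(✓)  00-01(✓)  000-1(✓)  0000-  01-01(✓)  01-11(✓)  010-1(✓)  0101-  011-1(✓)  1-110  11-00  111-0
size-2^2 implicants → 0--01  0-0-1  01--1
Unchecked terms (primes): -0110, -1011, 0--01, 0-0-1, 0000-, 01--1, 0101-, 1-110, 11-00, 111-0

-0110, -1011, 0000-, 0101-, 1-110, 11-00, 111-0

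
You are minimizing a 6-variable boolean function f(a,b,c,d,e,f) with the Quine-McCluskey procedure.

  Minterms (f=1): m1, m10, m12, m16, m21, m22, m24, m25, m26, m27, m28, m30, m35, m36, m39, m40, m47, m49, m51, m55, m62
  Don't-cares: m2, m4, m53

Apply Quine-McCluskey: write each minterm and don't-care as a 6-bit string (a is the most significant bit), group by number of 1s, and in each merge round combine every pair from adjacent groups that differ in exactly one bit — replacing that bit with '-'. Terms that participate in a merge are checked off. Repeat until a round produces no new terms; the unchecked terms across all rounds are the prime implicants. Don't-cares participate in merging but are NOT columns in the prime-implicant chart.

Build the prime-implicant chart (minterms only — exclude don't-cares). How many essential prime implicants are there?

11

Round 0: 000001 000010✓ 000100✓ 001010✓ 001100✓ 010000✓ 010101✓ 010110✓ 011000✓ 011001✓ 011010✓ 011011✓ 011100✓ 011110✓ 100011✓ 100100✓ 100111✓ 101000 101111✓ 110001✓ 110011✓ 110101✓ 110111✓ 111110✓
Round 1: -00100 -10101 -11110 0-1010 0-1100 00-010 00-100 01-000 01-110 011-00✓ 011-10✓ 0110-0✓ 0110-1✓ 01100-✓ 01101-✓ 0111-0✓ 1-0011✓ 1-0111✓ 10-111 100-11✓ 110-01✓ 110-11✓ 1100-1✓ 1101-1✓
Round 2: 011--0 0110-- 1-0-11 110--1
PIs = {-00100, -10101, -11110, 0-1010, 0-1100, 00-010, 00-100, 000001, 01-000, 01-110, 011--0, 0110--, 1-0-11, 10-111, 101000, 110--1}
Coverage chart:
  m1: 000001 ←essential
  m10: 0-1010,00-010
  m12: 0-1100,00-100
  m16: 01-000 ←essential
  m21: -10101 ←essential
  m22: 01-110 ←essential
  m24: 01-000,011--0,0110--
  m25: 0110-- ←essential
  m26: 0-1010,011--0,0110--
  m27: 0110-- ←essential
  m28: 0-1100,011--0
  m30: -11110,01-110,011--0
  m35: 1-0-11 ←essential
  m36: -00100 ←essential
  m39: 1-0-11,10-111
  m40: 101000 ←essential
  m47: 10-111 ←essential
  m49: 110--1 ←essential
  m51: 1-0-11,110--1
  m55: 1-0-11,110--1
  m62: -11110 ←essential
Essential: -00100, -10101, -11110, 000001, 01-000, 01-110, 0110--, 1-0-11, 10-111, 101000, 110--1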